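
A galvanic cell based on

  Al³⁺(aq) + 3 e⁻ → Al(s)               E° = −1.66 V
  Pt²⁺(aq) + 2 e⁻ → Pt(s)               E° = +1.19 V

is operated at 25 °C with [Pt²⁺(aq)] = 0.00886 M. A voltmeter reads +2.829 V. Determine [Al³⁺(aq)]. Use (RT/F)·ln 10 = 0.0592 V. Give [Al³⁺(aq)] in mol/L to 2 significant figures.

0.0097 M

The Pt²⁺/Pt couple has the larger reduction potential, so it is the cathode: E°cell = +1.19 − (−1.66) = +2.85 V and n = 6.
Since E = E° − (0.0592/n)·log Q, log Q = n(E° − E)/0.0592 = 2.128.
For 3 Pt²⁺(aq) + 2 Al(s) → 3 Pt(s) + 2 Al³⁺(aq), the reaction quotient is Q = [Al³⁺(aq)]^2 / [Pt²⁺(aq)]^3.
Isolating [Al³⁺(aq)] in Q = 10^{2.128} yields log [Al³⁺(aq)] = −2.015, i.e. 0.0097 M.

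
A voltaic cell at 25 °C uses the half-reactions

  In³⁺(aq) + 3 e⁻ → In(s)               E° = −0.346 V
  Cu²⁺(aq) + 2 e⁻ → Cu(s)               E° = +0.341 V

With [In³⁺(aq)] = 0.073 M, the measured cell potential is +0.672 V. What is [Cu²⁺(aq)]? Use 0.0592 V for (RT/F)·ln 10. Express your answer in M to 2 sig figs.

The Cu²⁺/Cu couple has the larger reduction potential, so it is the cathode: E°cell = +0.341 − (−0.346) = +0.687 V and n = 6.
Rearranging E = E° − (0.0592/n)·log Q gives log Q = 6(+0.687 − (+0.672))/0.0592 = 1.520.
Balancing electrons gives 3 Cu²⁺(aq) + 2 In(s) → 3 Cu(s) + 2 In³⁺(aq); thus Q = [In³⁺(aq)]^2 / [Cu²⁺(aq)]^3.
Substituting the known concentrations and solving, log [Cu²⁺(aq)] = −1.264 and [Cu²⁺(aq)] = 0.054 M.

0.054 M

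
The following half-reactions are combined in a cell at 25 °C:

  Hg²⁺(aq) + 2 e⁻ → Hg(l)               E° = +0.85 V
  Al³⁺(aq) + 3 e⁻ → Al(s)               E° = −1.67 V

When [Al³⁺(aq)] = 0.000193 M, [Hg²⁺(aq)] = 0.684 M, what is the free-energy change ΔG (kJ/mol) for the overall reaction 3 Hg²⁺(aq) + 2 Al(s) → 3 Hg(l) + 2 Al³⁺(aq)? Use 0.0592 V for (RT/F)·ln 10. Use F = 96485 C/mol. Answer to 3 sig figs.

The standard cell potential is +0.85 − (−1.67) = +2.52 V, with n = 6 electrons in the balanced equation.
The reaction quotient is [Al³⁺(aq)]^2 / [Hg²⁺(aq)]^3 = 1.16×10^−7; by Nernst, E = +2.52 − (0.0592/6)(−6.934) = +2.5884 V.
Finally ΔG = −nFE = −(6)(96485 C/mol)(+2.5884 V) = −1500 kJ/mol.

−1500 kJ/mol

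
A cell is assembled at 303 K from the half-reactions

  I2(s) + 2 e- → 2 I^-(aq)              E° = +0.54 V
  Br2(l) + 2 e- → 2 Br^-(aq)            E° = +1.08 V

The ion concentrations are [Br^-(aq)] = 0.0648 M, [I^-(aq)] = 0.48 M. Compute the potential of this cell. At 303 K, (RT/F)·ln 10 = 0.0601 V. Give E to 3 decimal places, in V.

Br₂/Br⁻ is reduced (cathode, E° = +1.08 V) and I₂/I⁻ is oxidized (anode).
The standard potential is +1.08 − (+0.54) = +0.54 V and the balanced reaction transfers n = 2 electrons.
The balanced reaction is Br2(l) + 2 I^-(aq) → 2 Br^-(aq) + I2(s), so Q = [Br^-(aq)]^2 / [I^-(aq)]^2 = 0.0182 and log Q = −1.739.
Applying E = E° − (RT ln10/nF)·log Q gives +0.54 − (0.0601/2)(−1.739) = +0.592 V.

+0.592 V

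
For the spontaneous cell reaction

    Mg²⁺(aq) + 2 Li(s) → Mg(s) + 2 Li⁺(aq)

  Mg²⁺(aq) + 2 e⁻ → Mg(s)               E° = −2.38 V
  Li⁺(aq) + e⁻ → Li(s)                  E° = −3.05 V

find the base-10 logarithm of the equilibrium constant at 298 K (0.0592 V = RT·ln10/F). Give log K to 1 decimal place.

The Mg²⁺/Mg couple is reduced (cathode); E°cell = −2.38 − (−3.05) = +0.67 V with n = 2.
At equilibrium E = 0, so log K = nE°cell / 0.0592 = (2)(+0.67) / 0.0592 = 22.6.

log K = 22.6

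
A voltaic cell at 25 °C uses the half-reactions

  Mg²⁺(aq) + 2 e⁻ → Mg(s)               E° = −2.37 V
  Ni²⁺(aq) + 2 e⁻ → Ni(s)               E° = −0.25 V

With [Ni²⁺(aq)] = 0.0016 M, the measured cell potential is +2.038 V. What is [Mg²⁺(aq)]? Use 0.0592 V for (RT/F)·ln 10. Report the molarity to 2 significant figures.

0.94 M

With Ni²⁺/Ni at the cathode and Mg²⁺/Mg at the anode, E°cell = −0.25 − (−2.37) = +2.12 V (n = 2).
From the Nernst equation, log Q = n(E° − E)/0.0592 = 2·(+2.12 − (+2.038))/0.0592 = 2.770.
The balanced reaction is Ni²⁺(aq) + Mg(s) → Ni(s) + Mg²⁺(aq), so Q = [Mg²⁺(aq)] / [Ni²⁺(aq)].
Solving for the unknown gives log [Mg²⁺(aq)] = −0.026, so [Mg²⁺(aq)] ≈ 0.94 M.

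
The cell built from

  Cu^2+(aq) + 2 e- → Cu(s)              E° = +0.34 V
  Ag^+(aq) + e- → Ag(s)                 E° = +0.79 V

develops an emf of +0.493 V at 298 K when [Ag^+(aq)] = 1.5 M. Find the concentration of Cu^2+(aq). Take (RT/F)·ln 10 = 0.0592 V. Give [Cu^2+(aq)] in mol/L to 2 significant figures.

0.079 M

The Ag⁺/Ag couple has the larger reduction potential, so it is the cathode: E°cell = +0.79 − (+0.34) = +0.45 V and n = 2.
From the Nernst equation, log Q = n(E° − E)/0.0592 = 2·(+0.45 − (+0.493))/0.0592 = −1.453.
The balanced reaction is 2 Ag^+(aq) + Cu(s) → 2 Ag(s) + Cu^2+(aq), so Q = [Cu^2+(aq)] / [Ag^+(aq)]^2.
Substituting the known concentrations and solving, log [Cu^2+(aq)] = −1.101 and [Cu^2+(aq)] = 0.079 M.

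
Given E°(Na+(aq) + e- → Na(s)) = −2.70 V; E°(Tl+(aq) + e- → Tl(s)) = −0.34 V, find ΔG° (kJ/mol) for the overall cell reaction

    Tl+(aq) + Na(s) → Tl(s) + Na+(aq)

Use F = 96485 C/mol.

−228 kJ/mol

In the reaction as written Tl+(aq) is reduced, so the Tl⁺/Tl couple is the cathode and Na⁺/Na is the anode.
E°cell = −0.34 − (−2.70) = +2.36 V; balancing electrons gives n = 1.
ΔG° = −nFE°cell = −(1)(96485)(+2.36) J/mol = −228 kJ/mol.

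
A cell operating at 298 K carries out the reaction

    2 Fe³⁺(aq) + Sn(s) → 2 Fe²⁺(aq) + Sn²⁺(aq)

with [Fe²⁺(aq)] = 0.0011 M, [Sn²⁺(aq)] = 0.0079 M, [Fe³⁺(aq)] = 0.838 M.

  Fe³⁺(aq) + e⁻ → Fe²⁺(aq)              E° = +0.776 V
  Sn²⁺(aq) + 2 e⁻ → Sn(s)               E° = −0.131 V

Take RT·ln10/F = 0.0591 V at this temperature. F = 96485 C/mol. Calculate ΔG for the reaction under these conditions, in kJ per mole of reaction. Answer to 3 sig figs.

The standard cell potential is +0.776 − (−0.131) = +0.907 V, with n = 2 electrons in the balanced equation.
Here Q = ([Fe²⁺(aq)]^2·[Sn²⁺(aq)]) / [Fe³⁺(aq)]^2 = 1.36×10^−8 (log Q = −7.866), giving E = +0.907 − (0.0591/2)·(−7.866) = +1.1394 V.
Finally ΔG = −nFE = −(2)(96485 C/mol)(+1.1394 V) = −220 kJ/mol.

−220 kJ/mol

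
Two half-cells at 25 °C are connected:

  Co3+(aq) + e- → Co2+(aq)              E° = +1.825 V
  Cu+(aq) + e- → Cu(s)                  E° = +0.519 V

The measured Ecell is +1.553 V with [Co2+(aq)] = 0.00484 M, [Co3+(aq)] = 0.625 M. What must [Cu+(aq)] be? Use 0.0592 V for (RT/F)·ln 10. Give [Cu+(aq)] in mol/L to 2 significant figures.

0.0087 M

Co³⁺/Co²⁺ is the cathode (higher E°); E°cell = +1.825 − (+0.519) = +1.306 V with n = 1.
From the Nernst equation, log Q = n(E° − E)/0.0592 = 1·(+1.306 − (+1.553))/0.0592 = −4.172.
Balancing electrons gives Co3+(aq) + Cu(s) → Co2+(aq) + Cu+(aq); thus Q = ([Co2+(aq)]·[Cu+(aq)]) / [Co3+(aq)].
Substituting the known concentrations and solving, log [Cu+(aq)] = −2.061 and [Cu+(aq)] = 0.0087 M.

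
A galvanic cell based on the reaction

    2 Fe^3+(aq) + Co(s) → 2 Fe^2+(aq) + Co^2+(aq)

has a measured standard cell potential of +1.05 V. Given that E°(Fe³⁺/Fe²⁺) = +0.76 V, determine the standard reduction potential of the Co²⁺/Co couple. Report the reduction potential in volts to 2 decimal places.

−0.29 V

In the reaction as written the Fe³⁺/Fe²⁺ couple is reduced (cathode) and Co²⁺/Co is oxidized (anode), so E°cell = E°(Fe³⁺/Fe²⁺) − E°(Co²⁺/Co).
E°(Co²⁺/Co) = E°(cathode) − E°cell = +0.76 − (+1.05) = −0.29 V.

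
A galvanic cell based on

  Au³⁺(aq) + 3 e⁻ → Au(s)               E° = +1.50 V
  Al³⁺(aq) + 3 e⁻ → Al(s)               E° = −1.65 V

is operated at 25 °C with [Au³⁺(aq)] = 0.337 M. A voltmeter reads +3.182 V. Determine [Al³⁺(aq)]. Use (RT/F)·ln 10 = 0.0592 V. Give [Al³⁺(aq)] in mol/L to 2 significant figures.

Au³⁺/Au is the cathode (higher E°); E°cell = +1.50 − (−1.65) = +3.15 V with n = 3.
Since E = E° − (0.0592/n)·log Q, log Q = n(E° − E)/0.0592 = −1.622.
Balancing electrons gives Au³⁺(aq) + Al(s) → Au(s) + Al³⁺(aq); thus Q = [Al³⁺(aq)] / [Au³⁺(aq)].
Isolating [Al³⁺(aq)] in Q = 10^{−1.622} yields log [Al³⁺(aq)] = −2.094, i.e. 0.0081 M.

0.0081 M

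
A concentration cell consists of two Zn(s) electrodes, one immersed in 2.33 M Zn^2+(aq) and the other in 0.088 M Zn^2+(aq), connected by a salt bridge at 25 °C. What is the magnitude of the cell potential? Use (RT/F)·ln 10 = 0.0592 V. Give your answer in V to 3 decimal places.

0.042 V

For a concentration cell E°cell = 0, since both electrodes use the same couple.
The compartment with the higher Zn^2+(aq) concentration (2.33 M) acts as the cathode; ions are reduced there and produced at the dilute (0.088 M) anode.
With n = 2, Ecell = −(0.0592/2)·log([dilute]/[conc]) = −(0.0592/2)·log(0.088/2.33) = +0.042 V.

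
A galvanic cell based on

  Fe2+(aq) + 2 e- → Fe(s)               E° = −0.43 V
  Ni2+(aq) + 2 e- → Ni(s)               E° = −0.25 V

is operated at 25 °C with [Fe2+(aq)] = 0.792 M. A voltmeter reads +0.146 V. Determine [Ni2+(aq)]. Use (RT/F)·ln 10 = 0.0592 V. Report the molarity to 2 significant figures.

Ni²⁺/Ni is the cathode (higher E°); E°cell = −0.25 − (−0.43) = +0.18 V with n = 2.
From the Nernst equation, log Q = n(E° − E)/0.0592 = 2·(+0.18 − (+0.146))/0.0592 = 1.149.
The balanced reaction is Ni2+(aq) + Fe(s) → Ni(s) + Fe2+(aq), so Q = [Fe2+(aq)] / [Ni2+(aq)].
Solving for the unknown gives log [Ni2+(aq)] = −1.250, so [Ni2+(aq)] ≈ 0.056 M.

0.056 M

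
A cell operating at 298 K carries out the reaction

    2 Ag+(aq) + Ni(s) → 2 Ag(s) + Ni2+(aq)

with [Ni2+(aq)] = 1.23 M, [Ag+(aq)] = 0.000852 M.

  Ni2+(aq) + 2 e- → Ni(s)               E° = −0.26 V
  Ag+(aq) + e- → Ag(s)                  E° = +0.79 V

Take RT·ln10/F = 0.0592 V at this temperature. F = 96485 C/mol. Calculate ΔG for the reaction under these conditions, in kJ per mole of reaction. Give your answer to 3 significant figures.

With Ag⁺/Ag reduced at the cathode, E°cell = +0.79 − (−0.26) = +1.05 V and n = 2.
Here Q = [Ni2+(aq)] / [Ag+(aq)]^2 = 1.69×10^6 (log Q = 6.229), giving E = +1.05 − (0.0592/2)·(6.229) = +0.8656 V.
Finally ΔG = −nFE = −(2)(96485 C/mol)(+0.8656 V) = −167 kJ/mol.

−167 kJ/mol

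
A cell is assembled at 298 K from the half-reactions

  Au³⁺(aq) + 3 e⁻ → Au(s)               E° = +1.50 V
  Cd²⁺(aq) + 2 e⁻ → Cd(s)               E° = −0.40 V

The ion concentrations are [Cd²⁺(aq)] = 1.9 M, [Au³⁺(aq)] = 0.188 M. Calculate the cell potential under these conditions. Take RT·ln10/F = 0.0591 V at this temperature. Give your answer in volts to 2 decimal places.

+1.88 V

Au³⁺/Au is reduced (cathode, E° = +1.50 V) and Cd²⁺/Cd is oxidized (anode).
E°cell = E°cat − E°an = +1.50 − (−0.40) = +1.90 V; n = 6.
Balancing gives 2 Au³⁺(aq) + 3 Cd(s) → 2 Au(s) + 3 Cd²⁺(aq); hence Q = [Cd²⁺(aq)]^3 / [Au³⁺(aq)]^2 = 194 (log Q = 2.288).
E = E° − (0.0591/n)·log Q = +1.90 − (0.0591/6)(2.288) = +1.88 V.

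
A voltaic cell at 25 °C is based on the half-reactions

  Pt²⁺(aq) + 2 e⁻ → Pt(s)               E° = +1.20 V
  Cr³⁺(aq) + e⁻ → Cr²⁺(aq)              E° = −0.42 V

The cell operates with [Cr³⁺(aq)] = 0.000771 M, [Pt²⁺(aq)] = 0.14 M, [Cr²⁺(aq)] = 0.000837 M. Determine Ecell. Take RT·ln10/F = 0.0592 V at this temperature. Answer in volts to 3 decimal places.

The Pt²⁺/Pt couple has the more positive E°, so it is the cathode; Cr³⁺/Cr²⁺ is the anode.
E°cell = E°cat − E°an = +1.20 − (−0.42) = +1.62 V; n = 2.
For the overall reaction Pt²⁺(aq) + 2 Cr²⁺(aq) → Pt(s) + 2 Cr³⁺(aq), Q = [Cr³⁺(aq)]^2 / ([Pt²⁺(aq)]·[Cr²⁺(aq)]^2) = 6.06, giving log Q = 0.783.
Applying E = E° − (RT ln10/nF)·log Q gives +1.62 − (0.0592/2)(0.783) = +1.597 V.

+1.597 V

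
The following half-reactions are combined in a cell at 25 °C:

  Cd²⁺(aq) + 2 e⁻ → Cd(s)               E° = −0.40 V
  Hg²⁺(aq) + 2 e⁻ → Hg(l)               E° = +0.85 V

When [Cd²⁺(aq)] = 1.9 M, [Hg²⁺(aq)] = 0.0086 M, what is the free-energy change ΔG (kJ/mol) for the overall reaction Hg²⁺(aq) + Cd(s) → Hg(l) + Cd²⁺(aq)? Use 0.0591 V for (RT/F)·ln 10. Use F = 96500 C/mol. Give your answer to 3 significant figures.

E°cell = +0.85 − (−0.40) = +1.25 V; the balanced reaction transfers n = 2 electrons.
The reaction quotient is [Cd²⁺(aq)] / [Hg²⁺(aq)] = 221; by Nernst, E = +1.25 − (0.0591/2)(2.344) = +1.1807 V.
ΔG = −nFE = −(2)(96500)(+1.1807) J/mol = −228 kJ/mol.

−228 kJ/mol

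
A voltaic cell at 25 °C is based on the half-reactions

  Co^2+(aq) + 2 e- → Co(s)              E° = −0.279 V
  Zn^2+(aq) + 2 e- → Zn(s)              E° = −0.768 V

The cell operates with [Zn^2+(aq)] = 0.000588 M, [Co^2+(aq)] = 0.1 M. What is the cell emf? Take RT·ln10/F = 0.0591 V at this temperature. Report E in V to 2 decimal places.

Co²⁺/Co is reduced (cathode, E° = −0.279 V) and Zn²⁺/Zn is oxidized (anode).
The standard potential is −0.279 − (−0.768) = +0.489 V and the balanced reaction transfers n = 2 electrons.
The balanced reaction is Co^2+(aq) + Zn(s) → Co(s) + Zn^2+(aq), so Q = [Zn^2+(aq)] / [Co^2+(aq)] = 0.00588 and log Q = −2.231.
E = E° − (0.0591/n)·log Q = +0.489 − (0.0591/2)(−2.231) = +0.55 V.

+0.55 V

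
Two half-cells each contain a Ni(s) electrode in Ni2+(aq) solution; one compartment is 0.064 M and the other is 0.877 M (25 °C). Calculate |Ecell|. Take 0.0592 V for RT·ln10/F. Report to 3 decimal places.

0.034 V

For a concentration cell E°cell = 0, since both electrodes use the same couple.
The compartment with the higher Ni2+(aq) concentration (0.877 M) acts as the cathode; ions are reduced there and produced at the dilute (0.064 M) anode.
With n = 2, Ecell = −(0.0592/2)·log([dilute]/[conc]) = −(0.0592/2)·log(0.064/0.877) = +0.034 V.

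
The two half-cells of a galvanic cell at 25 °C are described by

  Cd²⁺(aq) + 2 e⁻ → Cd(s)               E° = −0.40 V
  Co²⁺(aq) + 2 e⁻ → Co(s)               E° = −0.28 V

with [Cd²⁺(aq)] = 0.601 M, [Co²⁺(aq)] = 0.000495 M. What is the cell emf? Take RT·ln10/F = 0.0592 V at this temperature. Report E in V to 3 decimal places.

+0.029 V

The Co²⁺/Co couple has the more positive E°, so it is the cathode; Cd²⁺/Cd is the anode.
E°cell = −0.28 − (−0.40) = +0.12 V, with n = 2 electrons transferred.
For the overall reaction Co²⁺(aq) + Cd(s) → Co(s) + Cd²⁺(aq), Q = [Cd²⁺(aq)] / [Co²⁺(aq)] = 1.21×10^3, giving log Q = 3.084.
Applying E = E° − (RT ln10/nF)·log Q gives +0.12 − (0.0592/2)(3.084) = +0.029 V.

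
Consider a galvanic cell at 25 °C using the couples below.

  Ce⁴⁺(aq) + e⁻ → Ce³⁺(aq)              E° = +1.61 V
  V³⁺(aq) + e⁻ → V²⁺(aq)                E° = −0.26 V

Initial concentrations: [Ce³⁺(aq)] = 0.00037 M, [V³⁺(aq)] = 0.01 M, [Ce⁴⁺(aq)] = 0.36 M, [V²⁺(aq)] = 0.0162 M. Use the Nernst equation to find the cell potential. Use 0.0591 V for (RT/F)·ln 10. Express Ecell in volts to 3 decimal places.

+2.059 V

Ce⁴⁺/Ce³⁺ is reduced (cathode, E° = +1.61 V) and V³⁺/V²⁺ is oxidized (anode).
E°cell = E°cat − E°an = +1.61 − (−0.26) = +1.87 V; n = 1.
For the overall reaction Ce⁴⁺(aq) + V²⁺(aq) → Ce³⁺(aq) + V³⁺(aq), Q = ([Ce³⁺(aq)]·[V³⁺(aq)]) / ([Ce⁴⁺(aq)]·[V²⁺(aq)]) = 0.000634, giving log Q = −3.198.
E = E° − (0.0591/n)·log Q = +1.87 − (0.0591/1)(−3.198) = +2.059 V.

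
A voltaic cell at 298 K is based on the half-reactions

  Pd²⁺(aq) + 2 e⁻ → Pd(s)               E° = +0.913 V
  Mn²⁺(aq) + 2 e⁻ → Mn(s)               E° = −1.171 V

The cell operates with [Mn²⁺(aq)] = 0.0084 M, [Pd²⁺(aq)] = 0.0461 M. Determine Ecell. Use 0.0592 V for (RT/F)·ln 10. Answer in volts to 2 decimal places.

The Pd²⁺/Pd couple has the more positive E°, so it is the cathode; Mn²⁺/Mn is the anode.
E°cell = E°cat − E°an = +0.913 − (−1.171) = +2.084 V; n = 2.
The balanced reaction is Pd²⁺(aq) + Mn(s) → Pd(s) + Mn²⁺(aq), so Q = [Mn²⁺(aq)] / [Pd²⁺(aq)] = 0.182 and log Q = −0.739.
By the Nernst equation, E = +2.084 − (0.0592/2)·(−0.739) = +2.11 V.

+2.11 V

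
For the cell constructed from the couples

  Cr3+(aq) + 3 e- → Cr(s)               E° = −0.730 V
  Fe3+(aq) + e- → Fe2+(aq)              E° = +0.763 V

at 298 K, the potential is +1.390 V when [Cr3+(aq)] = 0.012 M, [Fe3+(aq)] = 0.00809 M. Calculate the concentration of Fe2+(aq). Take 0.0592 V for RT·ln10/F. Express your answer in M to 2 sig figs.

1.9 M

The Fe³⁺/Fe²⁺ couple has the larger reduction potential, so it is the cathode: E°cell = +0.763 − (−0.730) = +1.493 V and n = 3.
From the Nernst equation, log Q = n(E° − E)/0.0592 = 3·(+1.493 − (+1.390))/0.0592 = 5.220.
For 3 Fe3+(aq) + Cr(s) → 3 Fe2+(aq) + Cr3+(aq), the reaction quotient is Q = ([Fe2+(aq)]^3·[Cr3+(aq)]) / [Fe3+(aq)]^3.
Substituting the known concentrations and solving, log [Fe2+(aq)] = 0.288 and [Fe2+(aq)] = 1.9 M.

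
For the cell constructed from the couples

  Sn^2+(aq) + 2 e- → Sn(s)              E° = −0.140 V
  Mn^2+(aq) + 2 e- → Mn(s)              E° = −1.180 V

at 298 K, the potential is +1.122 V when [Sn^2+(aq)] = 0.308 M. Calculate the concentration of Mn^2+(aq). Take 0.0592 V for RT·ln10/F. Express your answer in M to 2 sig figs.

0.00052 M

Sn²⁺/Sn is the cathode (higher E°); E°cell = −0.140 − (−1.180) = +1.040 V with n = 2.
From the Nernst equation, log Q = n(E° − E)/0.0592 = 2·(+1.040 − (+1.122))/0.0592 = −2.770.
For Sn^2+(aq) + Mn(s) → Sn(s) + Mn^2+(aq), the reaction quotient is Q = [Mn^2+(aq)] / [Sn^2+(aq)].
Substituting the known concentrations and solving, log [Mn^2+(aq)] = −3.281 and [Mn^2+(aq)] = 0.00052 M.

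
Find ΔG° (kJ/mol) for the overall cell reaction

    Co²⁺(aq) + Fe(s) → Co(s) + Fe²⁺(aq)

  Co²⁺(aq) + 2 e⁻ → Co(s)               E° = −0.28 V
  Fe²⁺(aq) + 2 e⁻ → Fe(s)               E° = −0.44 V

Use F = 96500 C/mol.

In the reaction as written Co²⁺(aq) is reduced, so the Co²⁺/Co couple is the cathode and Fe²⁺/Fe is the anode.
E°cell = −0.28 − (−0.44) = +0.16 V; balancing electrons gives n = 2.
ΔG° = −nFE°cell = −(2)(96500)(+0.16) J/mol = −30.9 kJ/mol.

−30.9 kJ/mol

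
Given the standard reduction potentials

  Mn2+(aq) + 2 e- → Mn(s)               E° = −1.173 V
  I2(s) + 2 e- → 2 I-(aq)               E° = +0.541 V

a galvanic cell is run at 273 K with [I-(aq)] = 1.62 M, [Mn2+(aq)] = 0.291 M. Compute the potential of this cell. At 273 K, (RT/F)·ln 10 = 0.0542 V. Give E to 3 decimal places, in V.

+1.717 V

I₂/I⁻ is reduced (cathode, E° = +0.541 V) and Mn²⁺/Mn is oxidized (anode).
The standard potential is +0.541 − (−1.173) = +1.714 V and the balanced reaction transfers n = 2 electrons.
The balanced reaction is I2(s) + Mn(s) → 2 I-(aq) + Mn2+(aq), so Q = [I-(aq)]^2·[Mn2+(aq)] = 0.764 and log Q = −0.117.
By the Nernst equation, E = +1.714 − (0.0542/2)·(−0.117) = +1.717 V.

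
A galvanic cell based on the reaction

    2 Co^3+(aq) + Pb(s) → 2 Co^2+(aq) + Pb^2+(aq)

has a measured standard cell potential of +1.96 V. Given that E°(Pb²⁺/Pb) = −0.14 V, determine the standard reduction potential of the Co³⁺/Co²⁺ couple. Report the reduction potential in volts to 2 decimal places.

+1.82 V

In the reaction as written the Co³⁺/Co²⁺ couple is reduced (cathode) and Pb²⁺/Pb is oxidized (anode), so E°cell = E°(Co³⁺/Co²⁺) − E°(Pb²⁺/Pb).
E°(Co³⁺/Co²⁺) = E°cell + E°(anode) = +1.96 + (−0.14) = +1.82 V.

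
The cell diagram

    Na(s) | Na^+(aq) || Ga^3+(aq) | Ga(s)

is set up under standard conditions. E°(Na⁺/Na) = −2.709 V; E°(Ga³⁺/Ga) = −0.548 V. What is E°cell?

By convention the left-hand electrode in cell notation is the anode (oxidation) and the right-hand electrode is the cathode (reduction).
E°cell = E°(right) − E°(left) = −0.548 − (−2.709) = +2.161 V.

+2.161 V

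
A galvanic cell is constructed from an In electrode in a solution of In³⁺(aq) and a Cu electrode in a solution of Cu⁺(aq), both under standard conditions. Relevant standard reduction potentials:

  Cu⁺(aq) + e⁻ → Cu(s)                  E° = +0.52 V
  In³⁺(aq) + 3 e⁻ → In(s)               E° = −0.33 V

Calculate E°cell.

+0.85 V

Of the two couples in this cell, the one with the more positive reduction potential is reduced at the cathode: here that is Cu⁺/Cu (+0.52 V); In³⁺/In (−0.33 V) is the anode.
E°cell = E°(cathode) − E°(anode) = +0.52 − (−0.33) = +0.85 V.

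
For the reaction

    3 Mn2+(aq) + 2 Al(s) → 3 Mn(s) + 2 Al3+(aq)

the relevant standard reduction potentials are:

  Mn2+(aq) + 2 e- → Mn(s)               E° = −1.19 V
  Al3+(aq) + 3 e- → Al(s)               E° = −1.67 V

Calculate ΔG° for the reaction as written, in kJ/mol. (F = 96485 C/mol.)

−278 kJ/mol

In the reaction as written Mn2+(aq) is reduced, so the Mn²⁺/Mn couple is the cathode and Al³⁺/Al is the anode.
E°cell = −1.19 − (−1.67) = +0.48 V; balancing electrons gives n = 6.
ΔG° = −nFE°cell = −(6)(96485)(+0.48) J/mol = −278 kJ/mol.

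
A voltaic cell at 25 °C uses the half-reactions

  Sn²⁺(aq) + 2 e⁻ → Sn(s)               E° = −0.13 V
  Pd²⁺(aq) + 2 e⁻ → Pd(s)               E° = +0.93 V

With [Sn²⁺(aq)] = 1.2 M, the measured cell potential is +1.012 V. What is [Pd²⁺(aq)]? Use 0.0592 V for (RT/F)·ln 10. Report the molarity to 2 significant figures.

0.029 M

With Pd²⁺/Pd at the cathode and Sn²⁺/Sn at the anode, E°cell = +0.93 − (−0.13) = +1.06 V (n = 2).
Rearranging E = E° − (0.0592/n)·log Q gives log Q = 2(+1.06 − (+1.012))/0.0592 = 1.622.
The balanced reaction is Pd²⁺(aq) + Sn(s) → Pd(s) + Sn²⁺(aq), so Q = [Sn²⁺(aq)] / [Pd²⁺(aq)].
Substituting the known concentrations and solving, log [Pd²⁺(aq)] = −1.543 and [Pd²⁺(aq)] = 0.029 M.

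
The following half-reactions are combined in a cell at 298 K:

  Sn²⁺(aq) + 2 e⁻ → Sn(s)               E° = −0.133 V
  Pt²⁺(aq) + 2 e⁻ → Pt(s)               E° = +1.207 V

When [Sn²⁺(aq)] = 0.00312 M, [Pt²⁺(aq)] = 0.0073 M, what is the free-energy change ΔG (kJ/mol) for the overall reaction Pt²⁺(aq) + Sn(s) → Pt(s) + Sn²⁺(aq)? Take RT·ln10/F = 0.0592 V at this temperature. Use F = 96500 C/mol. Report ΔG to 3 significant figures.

−261 kJ/mol

E°cell = +1.207 − (−0.133) = +1.340 V; the balanced reaction transfers n = 2 electrons.
Here Q = [Sn²⁺(aq)] / [Pt²⁺(aq)] = 0.427 (log Q = −0.369), giving E = +1.340 − (0.0592/2)·(−0.369) = +1.3509 V.
Finally ΔG = −nFE = −(2)(96500 C/mol)(+1.3509 V) = −261 kJ/mol.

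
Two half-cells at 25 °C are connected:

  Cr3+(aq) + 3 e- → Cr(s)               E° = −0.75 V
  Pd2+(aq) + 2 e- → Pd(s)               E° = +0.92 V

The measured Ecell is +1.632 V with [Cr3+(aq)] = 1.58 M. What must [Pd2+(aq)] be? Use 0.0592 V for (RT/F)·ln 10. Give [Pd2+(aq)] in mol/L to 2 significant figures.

The Pd²⁺/Pd couple has the larger reduction potential, so it is the cathode: E°cell = +0.92 − (−0.75) = +1.67 V and n = 6.
From the Nernst equation, log Q = n(E° − E)/0.0592 = 6·(+1.67 − (+1.632))/0.0592 = 3.851.
Balancing electrons gives 3 Pd2+(aq) + 2 Cr(s) → 3 Pd(s) + 2 Cr3+(aq); thus Q = [Cr3+(aq)]^2 / [Pd2+(aq)]^3.
Isolating [Pd2+(aq)] in Q = 10^{3.851} yields log [Pd2+(aq)] = −1.151, i.e. 0.071 M.

0.071 M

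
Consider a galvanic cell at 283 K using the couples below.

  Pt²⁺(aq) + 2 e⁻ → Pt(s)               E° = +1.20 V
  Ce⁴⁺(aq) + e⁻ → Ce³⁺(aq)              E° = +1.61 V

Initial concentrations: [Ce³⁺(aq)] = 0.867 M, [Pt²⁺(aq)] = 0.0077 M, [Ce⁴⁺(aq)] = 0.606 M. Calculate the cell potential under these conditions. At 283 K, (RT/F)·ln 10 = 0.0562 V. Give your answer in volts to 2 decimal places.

+0.46 V

The Ce⁴⁺/Ce³⁺ couple has the more positive E°, so it is the cathode; Pt²⁺/Pt is the anode.
E°cell = +1.61 − (+1.20) = +0.41 V, with n = 2 electrons transferred.
Balancing gives 2 Ce⁴⁺(aq) + Pt(s) → 2 Ce³⁺(aq) + Pt²⁺(aq); hence Q = ([Ce³⁺(aq)]^2·[Pt²⁺(aq)]) / [Ce⁴⁺(aq)]^2 = 0.0158 (log Q = −1.802).
E = E° − (0.0562/n)·log Q = +0.41 − (0.0562/2)(−1.802) = +0.46 V.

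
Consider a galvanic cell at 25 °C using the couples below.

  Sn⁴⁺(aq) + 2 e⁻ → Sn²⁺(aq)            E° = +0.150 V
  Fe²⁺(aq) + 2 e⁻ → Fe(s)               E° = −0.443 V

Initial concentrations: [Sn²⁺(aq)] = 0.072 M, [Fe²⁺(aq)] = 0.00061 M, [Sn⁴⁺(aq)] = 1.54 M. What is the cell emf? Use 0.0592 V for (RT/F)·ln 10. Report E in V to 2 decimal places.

+0.73 V

Sn⁴⁺/Sn²⁺ is reduced (cathode, E° = +0.150 V) and Fe²⁺/Fe is oxidized (anode).
The standard potential is +0.150 − (−0.443) = +0.593 V and the balanced reaction transfers n = 2 electrons.
The balanced reaction is Sn⁴⁺(aq) + Fe(s) → Sn²⁺(aq) + Fe²⁺(aq), so Q = ([Sn²⁺(aq)]·[Fe²⁺(aq)]) / [Sn⁴⁺(aq)] = 2.85×10^−5 and log Q = −4.545.
Applying E = E° − (RT ln10/nF)·log Q gives +0.593 − (0.0592/2)(−4.545) = +0.73 V.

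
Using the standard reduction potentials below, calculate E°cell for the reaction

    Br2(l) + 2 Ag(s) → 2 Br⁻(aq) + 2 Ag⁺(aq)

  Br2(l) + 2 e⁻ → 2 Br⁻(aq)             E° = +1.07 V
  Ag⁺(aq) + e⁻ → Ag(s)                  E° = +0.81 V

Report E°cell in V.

+0.26 V

Br2(l) gains electrons, so the Br₂/Br⁻ couple is the cathode; the Ag⁺/Ag couple is the anode.
E°cell = E°(cathode) − E°(anode) = +1.07 − (+0.81) = +0.26 V.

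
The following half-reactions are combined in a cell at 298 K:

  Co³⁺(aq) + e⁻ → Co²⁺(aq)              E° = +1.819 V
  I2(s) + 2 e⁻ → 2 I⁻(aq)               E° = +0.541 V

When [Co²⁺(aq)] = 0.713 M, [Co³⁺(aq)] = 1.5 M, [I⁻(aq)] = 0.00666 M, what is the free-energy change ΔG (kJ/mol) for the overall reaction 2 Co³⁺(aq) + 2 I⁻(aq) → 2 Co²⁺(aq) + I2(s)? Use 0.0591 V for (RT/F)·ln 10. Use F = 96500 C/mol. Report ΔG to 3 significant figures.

−226 kJ/mol

The standard cell potential is +1.819 − (+0.541) = +1.278 V, with n = 2 electrons in the balanced equation.
The reaction quotient is [Co²⁺(aq)]^2 / ([Co³⁺(aq)]^2·[I⁻(aq)]^2) = 5.09×10^3; by Nernst, E = +1.278 − (0.0591/2)(3.707) = +1.1685 V.
ΔG = −nFE = −(2)(96500)(+1.1685) J/mol = −226 kJ/mol.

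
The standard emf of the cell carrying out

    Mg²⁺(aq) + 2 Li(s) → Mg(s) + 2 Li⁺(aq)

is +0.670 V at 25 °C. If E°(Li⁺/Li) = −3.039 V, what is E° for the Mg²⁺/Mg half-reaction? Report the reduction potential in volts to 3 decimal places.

−2.369 V

In the reaction as written the Mg²⁺/Mg couple is reduced (cathode) and Li⁺/Li is oxidized (anode), so E°cell = E°(Mg²⁺/Mg) − E°(Li⁺/Li).
E°(Mg²⁺/Mg) = E°cell + E°(anode) = +0.670 + (−3.039) = −2.369 V.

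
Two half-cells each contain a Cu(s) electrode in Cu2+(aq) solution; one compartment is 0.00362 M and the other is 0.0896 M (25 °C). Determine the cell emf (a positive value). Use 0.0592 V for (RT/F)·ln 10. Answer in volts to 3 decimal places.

For a concentration cell E°cell = 0, since both electrodes use the same couple.
The compartment with the higher Cu2+(aq) concentration (0.0896 M) acts as the cathode; ions are reduced there and produced at the dilute (0.00362 M) anode.
With n = 2, Ecell = −(0.0592/2)·log([dilute]/[conc]) = −(0.0592/2)·log(0.00362/0.0896) = +0.041 V.

0.041 V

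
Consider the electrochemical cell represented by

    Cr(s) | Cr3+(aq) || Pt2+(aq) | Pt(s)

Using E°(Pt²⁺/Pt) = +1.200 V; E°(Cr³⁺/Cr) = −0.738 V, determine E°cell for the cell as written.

By convention the left-hand electrode in cell notation is the anode (oxidation) and the right-hand electrode is the cathode (reduction).
E°cell = E°(right) − E°(left) = +1.200 − (−0.738) = +1.938 V.

+1.938 V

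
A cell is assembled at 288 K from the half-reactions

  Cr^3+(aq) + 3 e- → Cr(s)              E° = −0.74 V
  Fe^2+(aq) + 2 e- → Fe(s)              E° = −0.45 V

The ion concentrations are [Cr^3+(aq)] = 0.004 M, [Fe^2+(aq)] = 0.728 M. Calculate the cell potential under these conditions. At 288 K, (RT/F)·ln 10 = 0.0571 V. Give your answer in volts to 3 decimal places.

Since E°(Fe²⁺/Fe) > E°(Cr³⁺/Cr), Fe²⁺/Fe serves as the cathode.
The standard potential is −0.45 − (−0.74) = +0.29 V and the balanced reaction transfers n = 6 electrons.
For the overall reaction 3 Fe^2+(aq) + 2 Cr(s) → 3 Fe(s) + 2 Cr^3+(aq), Q = [Cr^3+(aq)]^2 / [Fe^2+(aq)]^3 = 4.15×10^−5, giving log Q = −4.382.
Applying E = E° − (RT ln10/nF)·log Q gives +0.29 − (0.0571/6)(−4.382) = +0.332 V.

+0.332 V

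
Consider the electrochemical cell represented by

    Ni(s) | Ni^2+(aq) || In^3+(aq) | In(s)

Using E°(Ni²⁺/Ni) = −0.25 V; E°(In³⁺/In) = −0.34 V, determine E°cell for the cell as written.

−0.09 V

By convention the left-hand electrode in cell notation is the anode (oxidation) and the right-hand electrode is the cathode (reduction).
E°cell = E°(right) − E°(left) = −0.34 − (−0.25) = −0.09 V.
The negative sign shows that, as written, the cell would require an external voltage to drive the reaction.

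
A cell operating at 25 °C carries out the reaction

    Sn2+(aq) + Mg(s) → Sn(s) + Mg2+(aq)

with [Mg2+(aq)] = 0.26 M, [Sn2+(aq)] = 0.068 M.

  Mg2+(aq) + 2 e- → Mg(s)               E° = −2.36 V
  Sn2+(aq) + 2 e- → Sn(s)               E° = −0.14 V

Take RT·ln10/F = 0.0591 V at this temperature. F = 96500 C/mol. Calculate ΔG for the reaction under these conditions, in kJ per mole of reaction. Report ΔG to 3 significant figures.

The standard cell potential is −0.14 − (−2.36) = +2.22 V, with n = 2 electrons in the balanced equation.
Q = [Mg2+(aq)] / [Sn2+(aq)] = 3.82, so log Q = 0.582 and E = +2.22 − (0.0591/2)(0.582) = +2.2028 V.
ΔG = −nFE = −(2)(96500)(+2.2028) J/mol = −425 kJ/mol.

−425 kJ/mol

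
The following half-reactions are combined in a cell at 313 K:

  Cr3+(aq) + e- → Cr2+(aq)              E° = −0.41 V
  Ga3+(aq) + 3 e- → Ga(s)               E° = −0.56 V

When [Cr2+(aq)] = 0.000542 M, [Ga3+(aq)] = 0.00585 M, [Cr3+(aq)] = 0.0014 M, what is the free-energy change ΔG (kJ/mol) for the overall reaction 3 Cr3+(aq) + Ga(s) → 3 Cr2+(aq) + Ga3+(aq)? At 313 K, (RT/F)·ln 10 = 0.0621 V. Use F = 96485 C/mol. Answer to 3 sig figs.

−64.2 kJ/mol

With Cr³⁺/Cr²⁺ reduced at the cathode, E°cell = −0.41 − (−0.56) = +0.15 V and n = 3.
Here Q = ([Cr2+(aq)]^3·[Ga3+(aq)]) / [Cr3+(aq)]^3 = 0.000339 (log Q = −3.469), giving E = +0.15 − (0.0621/3)·(−3.469) = +0.2218 V.
ΔG = −nFE = −(3)(96485)(+0.2218) J/mol = −64.2 kJ/mol.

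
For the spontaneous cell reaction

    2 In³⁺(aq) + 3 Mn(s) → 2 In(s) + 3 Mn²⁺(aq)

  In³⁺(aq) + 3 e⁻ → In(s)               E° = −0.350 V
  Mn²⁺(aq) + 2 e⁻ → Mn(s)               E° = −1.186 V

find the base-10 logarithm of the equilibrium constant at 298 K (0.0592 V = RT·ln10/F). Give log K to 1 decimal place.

log K = 84.7

The In³⁺/In couple is reduced (cathode); E°cell = −0.350 − (−1.186) = +0.836 V with n = 6.
At equilibrium E = 0, so log K = nE°cell / 0.0592 = (6)(+0.836) / 0.0592 = 84.7.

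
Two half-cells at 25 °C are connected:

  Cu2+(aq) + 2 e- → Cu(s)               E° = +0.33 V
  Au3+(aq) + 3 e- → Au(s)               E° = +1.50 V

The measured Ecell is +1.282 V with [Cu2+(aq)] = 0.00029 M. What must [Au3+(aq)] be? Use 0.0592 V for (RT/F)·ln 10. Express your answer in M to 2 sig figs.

Au³⁺/Au is the cathode (higher E°); E°cell = +1.50 − (+0.33) = +1.17 V with n = 6.
From the Nernst equation, log Q = n(E° − E)/0.0592 = 6·(+1.17 − (+1.282))/0.0592 = −11.351.
For 2 Au3+(aq) + 3 Cu(s) → 2 Au(s) + 3 Cu2+(aq), the reaction quotient is Q = [Cu2+(aq)]^3 / [Au3+(aq)]^2.
Isolating [Au3+(aq)] in Q = 10^{−11.351} yields log [Au3+(aq)] = 0.369, i.e. 2.3 M.

2.3 M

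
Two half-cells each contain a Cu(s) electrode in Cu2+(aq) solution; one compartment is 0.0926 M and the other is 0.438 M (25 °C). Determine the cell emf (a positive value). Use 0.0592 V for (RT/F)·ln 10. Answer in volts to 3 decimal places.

0.020 V

For a concentration cell E°cell = 0, since both electrodes use the same couple.
The compartment with the higher Cu2+(aq) concentration (0.438 M) acts as the cathode; ions are reduced there and produced at the dilute (0.0926 M) anode.
With n = 2, Ecell = −(0.0592/2)·log([dilute]/[conc]) = −(0.0592/2)·log(0.0926/0.438) = +0.020 V.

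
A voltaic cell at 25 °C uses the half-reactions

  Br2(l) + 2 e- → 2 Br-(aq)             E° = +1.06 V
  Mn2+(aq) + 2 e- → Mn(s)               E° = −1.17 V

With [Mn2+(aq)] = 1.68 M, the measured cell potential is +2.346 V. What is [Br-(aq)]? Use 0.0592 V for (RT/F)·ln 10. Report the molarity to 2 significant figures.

0.0085 M

With Br₂/Br⁻ at the cathode and Mn²⁺/Mn at the anode, E°cell = +1.06 − (−1.17) = +2.23 V (n = 2).
Rearranging E = E° − (0.0592/n)·log Q gives log Q = 2(+2.23 − (+2.346))/0.0592 = −3.919.
The balanced reaction is Br2(l) + Mn(s) → 2 Br-(aq) + Mn2+(aq), so Q = [Br-(aq)]^2·[Mn2+(aq)].
Isolating [Br-(aq)] in Q = 10^{−3.919} yields log [Br-(aq)] = −2.072, i.e. 0.0085 M.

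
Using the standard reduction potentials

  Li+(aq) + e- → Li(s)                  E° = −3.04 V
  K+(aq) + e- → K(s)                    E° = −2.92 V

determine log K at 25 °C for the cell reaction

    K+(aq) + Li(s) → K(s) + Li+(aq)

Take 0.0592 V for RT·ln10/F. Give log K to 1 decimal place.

The K⁺/K couple is reduced (cathode); E°cell = −2.92 − (−3.04) = +0.12 V with n = 1.
At equilibrium E = 0, so log K = nE°cell / 0.0592 = (1)(+0.12) / 0.0592 = 2.0.

log K = 2.0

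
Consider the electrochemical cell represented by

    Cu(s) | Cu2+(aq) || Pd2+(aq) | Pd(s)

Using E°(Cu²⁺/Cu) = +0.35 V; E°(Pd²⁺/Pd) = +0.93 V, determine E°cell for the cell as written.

By convention the left-hand electrode in cell notation is the anode (oxidation) and the right-hand electrode is the cathode (reduction).
E°cell = E°(right) − E°(left) = +0.93 − (+0.35) = +0.58 V.

+0.58 V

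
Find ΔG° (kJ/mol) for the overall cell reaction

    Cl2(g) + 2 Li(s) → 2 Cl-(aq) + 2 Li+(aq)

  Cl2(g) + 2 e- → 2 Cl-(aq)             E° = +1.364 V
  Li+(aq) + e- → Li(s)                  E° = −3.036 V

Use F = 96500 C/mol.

−849 kJ/mol

In the reaction as written Cl2(g) is reduced, so the Cl₂/Cl⁻ couple is the cathode and Li⁺/Li is the anode.
E°cell = +1.364 − (−3.036) = +4.400 V; balancing electrons gives n = 2.
ΔG° = −nFE°cell = −(2)(96500)(+4.400) J/mol = −849 kJ/mol.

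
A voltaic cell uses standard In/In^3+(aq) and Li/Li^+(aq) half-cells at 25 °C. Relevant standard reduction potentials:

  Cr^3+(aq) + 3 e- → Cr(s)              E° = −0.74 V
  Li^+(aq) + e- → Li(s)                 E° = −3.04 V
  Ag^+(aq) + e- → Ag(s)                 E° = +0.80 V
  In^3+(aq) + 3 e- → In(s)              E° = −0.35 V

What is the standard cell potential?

The In³⁺/In couple has the higher E°, so In ion is reduced (cathode) and Li is oxidized (anode).
E°cell = E°(cathode) − E°(anode) = −0.35 − (−3.04) = +2.69 V.

+2.69 V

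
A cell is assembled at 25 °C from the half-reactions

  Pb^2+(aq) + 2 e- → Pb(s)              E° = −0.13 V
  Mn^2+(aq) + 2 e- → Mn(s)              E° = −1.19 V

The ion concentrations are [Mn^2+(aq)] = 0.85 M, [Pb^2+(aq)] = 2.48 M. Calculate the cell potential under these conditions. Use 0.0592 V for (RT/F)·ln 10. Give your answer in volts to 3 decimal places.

Pb²⁺/Pb is reduced (cathode, E° = −0.13 V) and Mn²⁺/Mn is oxidized (anode).
E°cell = E°cat − E°an = −0.13 − (−1.19) = +1.06 V; n = 2.
For the overall reaction Pb^2+(aq) + Mn(s) → Pb(s) + Mn^2+(aq), Q = [Mn^2+(aq)] / [Pb^2+(aq)] = 0.343, giving log Q = −0.465.
Applying E = E° − (RT ln10/nF)·log Q gives +1.06 − (0.0592/2)(−0.465) = +1.074 V.

+1.074 V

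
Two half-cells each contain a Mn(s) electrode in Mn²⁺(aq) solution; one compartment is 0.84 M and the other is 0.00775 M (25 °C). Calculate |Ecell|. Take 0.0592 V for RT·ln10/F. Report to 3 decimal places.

For a concentration cell E°cell = 0, since both electrodes use the same couple.
The compartment with the higher Mn²⁺(aq) concentration (0.84 M) acts as the cathode; ions are reduced there and produced at the dilute (0.00775 M) anode.
With n = 2, Ecell = −(0.0592/2)·log([dilute]/[conc]) = −(0.0592/2)·log(0.00775/0.84) = +0.060 V.

0.060 V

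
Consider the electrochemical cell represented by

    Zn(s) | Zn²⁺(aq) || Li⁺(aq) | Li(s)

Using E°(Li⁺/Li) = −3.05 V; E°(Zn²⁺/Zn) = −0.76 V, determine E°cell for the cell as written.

−2.29 V

By convention the left-hand electrode in cell notation is the anode (oxidation) and the right-hand electrode is the cathode (reduction).
E°cell = E°(right) − E°(left) = −3.05 − (−0.76) = −2.29 V.
The negative sign shows that, as written, the cell would require an external voltage to drive the reaction.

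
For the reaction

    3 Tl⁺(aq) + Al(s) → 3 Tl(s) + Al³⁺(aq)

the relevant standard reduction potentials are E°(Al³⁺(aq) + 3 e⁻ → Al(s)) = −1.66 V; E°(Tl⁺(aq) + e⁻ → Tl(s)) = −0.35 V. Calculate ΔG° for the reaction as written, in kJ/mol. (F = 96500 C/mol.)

In the reaction as written Tl⁺(aq) is reduced, so the Tl⁺/Tl couple is the cathode and Al³⁺/Al is the anode.
E°cell = −0.35 − (−1.66) = +1.31 V; balancing electrons gives n = 3.
ΔG° = −nFE°cell = −(3)(96500)(+1.31) J/mol = −379 kJ/mol.

−379 kJ/mol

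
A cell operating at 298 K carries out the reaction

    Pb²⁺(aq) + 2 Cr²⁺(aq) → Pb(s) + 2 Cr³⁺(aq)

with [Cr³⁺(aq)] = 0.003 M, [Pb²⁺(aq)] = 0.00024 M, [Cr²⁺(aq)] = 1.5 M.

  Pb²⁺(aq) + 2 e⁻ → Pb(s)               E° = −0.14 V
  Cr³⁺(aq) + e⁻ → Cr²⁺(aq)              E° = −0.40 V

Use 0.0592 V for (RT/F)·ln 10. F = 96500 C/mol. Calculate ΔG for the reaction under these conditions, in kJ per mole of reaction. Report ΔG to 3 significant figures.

−60.3 kJ/mol

The standard cell potential is −0.14 − (−0.40) = +0.26 V, with n = 2 electrons in the balanced equation.
Q = [Cr³⁺(aq)]^2 / ([Pb²⁺(aq)]·[Cr²⁺(aq)]^2) = 0.0167, so log Q = −1.778 and E = +0.26 − (0.0592/2)(−1.778) = +0.3126 V.
Then ΔG = −nFE = −2 × 96500 × +0.3126 J/mol = −60.3 kJ/mol.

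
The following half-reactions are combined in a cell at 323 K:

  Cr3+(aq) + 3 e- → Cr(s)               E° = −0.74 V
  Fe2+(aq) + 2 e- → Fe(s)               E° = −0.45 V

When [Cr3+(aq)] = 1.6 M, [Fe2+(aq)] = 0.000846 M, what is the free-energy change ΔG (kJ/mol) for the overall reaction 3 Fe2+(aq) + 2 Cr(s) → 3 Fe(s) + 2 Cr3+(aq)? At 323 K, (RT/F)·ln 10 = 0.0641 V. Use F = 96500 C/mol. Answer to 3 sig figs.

E°cell = −0.45 − (−0.74) = +0.29 V; the balanced reaction transfers n = 6 electrons.
Here Q = [Cr3+(aq)]^2 / [Fe2+(aq)]^3 = 4.23×10^9 (log Q = 9.626), giving E = +0.29 − (0.0641/6)·(9.626) = +0.1872 V.
Finally ΔG = −nFE = −(6)(96500 C/mol)(+0.1872 V) = −108 kJ/mol.

−108 kJ/mol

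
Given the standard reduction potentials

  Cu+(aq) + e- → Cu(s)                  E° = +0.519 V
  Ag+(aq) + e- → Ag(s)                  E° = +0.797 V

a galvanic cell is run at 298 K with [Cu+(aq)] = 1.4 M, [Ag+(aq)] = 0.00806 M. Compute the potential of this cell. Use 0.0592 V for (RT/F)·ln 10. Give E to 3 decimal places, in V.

+0.145 V

Since E°(Ag⁺/Ag) > E°(Cu⁺/Cu), Ag⁺/Ag serves as the cathode.
The standard potential is +0.797 − (+0.519) = +0.278 V and the balanced reaction transfers n = 1 electron.
Balancing gives Ag+(aq) + Cu(s) → Ag(s) + Cu+(aq); hence Q = [Cu+(aq)] / [Ag+(aq)] = 174 (log Q = 2.240).
By the Nernst equation, E = +0.278 − (0.0592/1)·(2.240) = +0.145 V.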